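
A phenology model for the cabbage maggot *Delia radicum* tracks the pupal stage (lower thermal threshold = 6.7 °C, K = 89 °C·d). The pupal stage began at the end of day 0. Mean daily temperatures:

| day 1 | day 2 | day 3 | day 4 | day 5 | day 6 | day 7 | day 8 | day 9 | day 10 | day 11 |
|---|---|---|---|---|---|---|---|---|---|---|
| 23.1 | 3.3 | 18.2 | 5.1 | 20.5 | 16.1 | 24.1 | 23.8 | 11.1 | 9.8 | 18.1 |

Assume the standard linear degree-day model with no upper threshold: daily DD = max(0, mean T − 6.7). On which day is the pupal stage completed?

day 9

Daily DD above 6.7 °C: 16.4, 0.0, 11.5, 0.0, 13.8, 9.4, 17.4, 17.1, 4.4, 3.1, 11.4.
Cumulative: 16.4, 16.4, 27.9, 27.9, 41.7, 51.1, 68.5, 85.6, 90.0, 93.1, 104.5.
The total first reaches 89 DD on day 9.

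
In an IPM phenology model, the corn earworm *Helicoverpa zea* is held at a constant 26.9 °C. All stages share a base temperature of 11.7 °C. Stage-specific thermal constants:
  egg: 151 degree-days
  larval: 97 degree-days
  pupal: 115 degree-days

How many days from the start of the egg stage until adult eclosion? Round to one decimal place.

23.9 days

Daily accumulation at 26.9 °C = 26.9 − 11.7 = 15.2 DD/day.
Total K = 151 + 97 + 115 = 363 DD.
Total duration = 363 / 15.2 = 23.882 ≈ 23.9 days.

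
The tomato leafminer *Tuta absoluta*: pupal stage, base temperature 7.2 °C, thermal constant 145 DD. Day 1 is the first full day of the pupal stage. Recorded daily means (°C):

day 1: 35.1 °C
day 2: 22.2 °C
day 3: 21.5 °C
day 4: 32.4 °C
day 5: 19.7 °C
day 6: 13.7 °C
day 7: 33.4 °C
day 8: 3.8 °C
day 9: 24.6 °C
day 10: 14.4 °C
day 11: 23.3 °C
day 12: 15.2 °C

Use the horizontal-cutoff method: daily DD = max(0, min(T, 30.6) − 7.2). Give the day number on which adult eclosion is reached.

Daily DD above 7.2 °C (capped at 23.4): 23.4, 15.0, 14.3, 23.4, 12.5, 6.5, 23.4, 0.0, 17.4, 7.2, 16.1, 8.0.
Cumulative: 23.4, 38.4, 52.7, 76.1, 88.6, 95.1, 118.5, 118.5, 135.9, 143.1, 159.2, 167.2.
The total first reaches 145 DD on day 11.

day 11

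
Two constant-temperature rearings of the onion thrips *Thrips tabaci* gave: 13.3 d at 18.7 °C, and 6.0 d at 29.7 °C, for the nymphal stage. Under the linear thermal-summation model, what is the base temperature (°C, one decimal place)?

9.7 °C

Equal thermal constants: D₁(T₁ − T_b) = D₂(T₂ − T_b).
13.3·(18.7 − T_b) = 6.0·(29.7 − T_b)
T_b = (13.3·18.7 − 6.0·29.7) / (13.3 − 6.0) = 70.51 / 7.3 = 9.659 °C ≈ 9.7 °C.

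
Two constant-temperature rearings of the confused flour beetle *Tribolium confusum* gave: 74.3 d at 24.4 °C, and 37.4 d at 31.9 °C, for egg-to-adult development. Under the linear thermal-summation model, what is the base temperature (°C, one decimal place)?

16.8 °C

Equal thermal constants: D₁(T₁ − T_b) = D₂(T₂ − T_b).
74.3·(24.4 − T_b) = 37.4·(31.9 − T_b)
T_b = (74.3·24.4 − 37.4·31.9) / (74.3 − 37.4) = 619.86 / 36.9 = 16.798 °C ≈ 16.8 °C.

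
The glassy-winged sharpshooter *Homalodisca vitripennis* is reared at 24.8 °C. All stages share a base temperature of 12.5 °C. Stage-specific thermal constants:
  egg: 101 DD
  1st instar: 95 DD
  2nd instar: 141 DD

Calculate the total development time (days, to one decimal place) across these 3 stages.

27.4 days

Daily accumulation at 24.8 °C = 24.8 − 12.5 = 12.3 DD/day.
Total K = 101 + 95 + 141 = 337 DD.
Total duration = 337 / 12.3 = 27.398 ≈ 27.4 days.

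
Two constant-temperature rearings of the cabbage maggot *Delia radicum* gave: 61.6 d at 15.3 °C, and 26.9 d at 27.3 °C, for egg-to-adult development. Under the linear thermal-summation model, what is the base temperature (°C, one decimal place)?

Linear rate model ⇒ the product D·(T − T_b) is constant across temperatures.
61.6·(15.3 − T_b) = 26.9·(27.3 − T_b)
T_b = (61.6·15.3 − 26.9·27.3) / (61.6 − 26.9) = 208.11 / 34.7 = 5.997 °C ≈ 6.0 °C.

6.0 °C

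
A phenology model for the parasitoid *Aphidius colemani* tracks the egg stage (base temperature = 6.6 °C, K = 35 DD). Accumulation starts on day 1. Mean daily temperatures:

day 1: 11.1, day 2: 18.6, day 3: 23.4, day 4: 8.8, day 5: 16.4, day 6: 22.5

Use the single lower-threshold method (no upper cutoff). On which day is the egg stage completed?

Daily DD above 6.6 °C: 4.5, 12.0, 16.8, 2.2, 9.8, 15.9.
Cumulative: 4.5, 16.5, 33.3, 35.5, 45.3, 61.2.
The total first reaches 35 DD on day 4.

day 4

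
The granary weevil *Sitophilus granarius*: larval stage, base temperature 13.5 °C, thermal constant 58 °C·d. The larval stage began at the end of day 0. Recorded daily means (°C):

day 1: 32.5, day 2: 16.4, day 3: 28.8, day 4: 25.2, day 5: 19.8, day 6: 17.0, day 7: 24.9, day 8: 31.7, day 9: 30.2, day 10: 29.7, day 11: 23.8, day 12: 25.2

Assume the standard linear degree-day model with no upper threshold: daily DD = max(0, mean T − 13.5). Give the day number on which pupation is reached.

Daily DD above 13.5 °C: 19.0, 2.9, 15.3, 11.7, 6.3, 3.5, 11.4, 18.2, 16.7, 16.2, 10.3, 11.7.
Cumulative: 19.0, 21.9, 37.2, 48.9, 55.2, 58.7, 70.1, 88.3, 105.0, 121.2, 131.5, 143.2.
The total first reaches 58 DD on day 6.

day 6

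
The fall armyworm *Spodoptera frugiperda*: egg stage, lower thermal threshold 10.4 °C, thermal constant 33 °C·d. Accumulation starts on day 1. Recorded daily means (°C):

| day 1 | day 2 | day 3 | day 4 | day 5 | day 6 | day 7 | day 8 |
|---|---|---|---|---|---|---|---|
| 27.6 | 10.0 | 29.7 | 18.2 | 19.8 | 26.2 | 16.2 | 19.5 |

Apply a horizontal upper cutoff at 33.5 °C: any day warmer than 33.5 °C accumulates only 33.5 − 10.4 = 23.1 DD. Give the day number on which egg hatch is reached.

Daily DD above 10.4 °C (capped at 23.1): 17.2, 0.0, 19.3, 7.8, 9.4, 15.8, 5.8, 9.1.
Cumulative: 17.2, 17.2, 36.5, 44.3, 53.7, 69.5, 75.3, 84.4.
The total first reaches 33 DD on day 3.

day 3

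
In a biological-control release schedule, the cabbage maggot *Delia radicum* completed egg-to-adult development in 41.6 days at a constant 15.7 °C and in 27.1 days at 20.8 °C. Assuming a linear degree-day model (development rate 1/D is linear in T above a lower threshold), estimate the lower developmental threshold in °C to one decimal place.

Under the model K = D·(T − T_b), so D₁·(T₁ − T_b) = D₂·(T₂ − T_b).
41.6·(15.7 − T_b) = 27.1·(20.8 − T_b)
T_b = (41.6·15.7 − 27.1·20.8) / (41.6 − 27.1) = 89.44 / 14.5 = 6.168 °C ≈ 6.2 °C.

6.2 °C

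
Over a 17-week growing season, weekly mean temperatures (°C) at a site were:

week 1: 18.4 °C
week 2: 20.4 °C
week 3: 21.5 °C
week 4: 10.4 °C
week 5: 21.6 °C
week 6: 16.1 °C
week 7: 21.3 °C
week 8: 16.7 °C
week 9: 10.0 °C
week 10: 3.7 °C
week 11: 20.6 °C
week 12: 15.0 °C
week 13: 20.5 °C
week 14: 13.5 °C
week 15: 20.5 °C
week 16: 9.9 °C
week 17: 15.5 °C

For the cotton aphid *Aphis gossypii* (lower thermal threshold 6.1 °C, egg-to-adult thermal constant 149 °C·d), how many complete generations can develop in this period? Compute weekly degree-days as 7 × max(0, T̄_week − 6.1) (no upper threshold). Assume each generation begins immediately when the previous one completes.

8 generations

Weekly DD (7 × max(0, T̄ − 6.1)): 86.1, 100.1, 107.8, 30.1, 108.5, 70.0, 106.4, 74.2, 27.3, 0.0, 101.5, 62.3, 100.8, 51.8, 100.8, 26.6, 65.8.
Season total = 1220.1 DD.
Complete generations = ⌊1220.1 / 149⌋ = 8.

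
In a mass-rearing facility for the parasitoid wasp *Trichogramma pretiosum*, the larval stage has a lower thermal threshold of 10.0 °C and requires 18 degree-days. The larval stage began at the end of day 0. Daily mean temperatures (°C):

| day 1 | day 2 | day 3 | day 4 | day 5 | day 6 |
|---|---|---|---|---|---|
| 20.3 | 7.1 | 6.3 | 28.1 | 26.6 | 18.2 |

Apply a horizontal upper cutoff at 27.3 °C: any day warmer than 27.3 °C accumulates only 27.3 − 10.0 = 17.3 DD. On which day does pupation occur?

day 4

Daily DD above 10.0 °C (capped at 17.3): 10.3, 0.0, 0.0, 17.3, 16.6, 8.2.
Cumulative: 10.3, 10.3, 10.3, 27.6, 44.2, 52.4.
The total first reaches 18 DD on day 4.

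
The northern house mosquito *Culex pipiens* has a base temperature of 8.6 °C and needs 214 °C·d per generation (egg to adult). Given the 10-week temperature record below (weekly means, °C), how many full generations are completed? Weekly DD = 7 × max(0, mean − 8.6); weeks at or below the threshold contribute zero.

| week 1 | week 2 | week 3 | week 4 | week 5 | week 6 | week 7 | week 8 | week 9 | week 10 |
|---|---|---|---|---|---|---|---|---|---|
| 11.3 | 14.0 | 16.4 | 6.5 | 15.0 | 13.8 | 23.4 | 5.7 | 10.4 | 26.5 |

Weekly DD (7 × max(0, T̄ − 8.6)): 18.9, 37.8, 54.6, 0.0, 44.8, 36.4, 103.6, 0.0, 12.6, 125.3.
Season total = 434.0 DD.
Complete generations = ⌊434.0 / 214⌋ = 2.

2 generations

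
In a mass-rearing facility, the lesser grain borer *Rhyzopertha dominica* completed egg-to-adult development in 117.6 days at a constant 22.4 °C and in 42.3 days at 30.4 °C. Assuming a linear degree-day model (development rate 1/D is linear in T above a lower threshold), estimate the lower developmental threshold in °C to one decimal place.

17.9 °C

Equal thermal constants: D₁(T₁ − T_b) = D₂(T₂ − T_b).
117.6·(22.4 − T_b) = 42.3·(30.4 − T_b)
T_b = (117.6·22.4 − 42.3·30.4) / (117.6 − 42.3) = 1348.32 / 75.3 = 17.906 °C ≈ 17.9 °C.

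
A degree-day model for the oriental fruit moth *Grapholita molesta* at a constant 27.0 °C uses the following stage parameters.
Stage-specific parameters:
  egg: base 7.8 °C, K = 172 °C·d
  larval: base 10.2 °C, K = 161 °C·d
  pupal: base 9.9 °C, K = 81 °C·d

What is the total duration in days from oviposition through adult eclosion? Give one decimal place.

egg: 172 / (27.0 − 7.8) = 172 / 19.2 = 8.958 d.
larval: 161 / (27.0 − 10.2) = 161 / 16.8 = 9.583 d.
pupal: 81 / (27.0 − 9.9) = 81 / 17.1 = 4.737 d.
Sum = 23.279 ≈ 23.3 days.

23.3 days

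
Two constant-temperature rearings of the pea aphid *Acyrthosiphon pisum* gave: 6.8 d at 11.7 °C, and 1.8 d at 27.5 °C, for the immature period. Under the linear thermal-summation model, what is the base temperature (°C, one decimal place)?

6.0 °C

Linear rate model ⇒ the product D·(T − T_b) is constant across temperatures.
6.8·(11.7 − T_b) = 1.8·(27.5 − T_b)
T_b = (6.8·11.7 − 1.8·27.5) / (6.8 − 1.8) = 30.06 / 5.0 = 6.012 °C ≈ 6.0 °C.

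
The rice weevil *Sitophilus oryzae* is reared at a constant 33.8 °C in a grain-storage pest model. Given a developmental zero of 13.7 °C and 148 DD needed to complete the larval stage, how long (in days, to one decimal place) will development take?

7.4 days

Daily accumulation = 33.8 − 13.7 = 20.1 DD/day.
Duration = 148 / 20.1 = 7.363 ≈ 7.4 days.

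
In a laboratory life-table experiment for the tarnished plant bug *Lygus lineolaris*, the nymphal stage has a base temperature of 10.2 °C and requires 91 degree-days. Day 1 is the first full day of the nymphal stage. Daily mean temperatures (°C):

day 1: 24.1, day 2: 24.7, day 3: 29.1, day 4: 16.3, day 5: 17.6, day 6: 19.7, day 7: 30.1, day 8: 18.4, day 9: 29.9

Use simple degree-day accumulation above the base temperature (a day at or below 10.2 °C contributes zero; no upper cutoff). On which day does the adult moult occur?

day 8

Daily DD above 10.2 °C: 13.9, 14.5, 18.9, 6.1, 7.4, 9.5, 19.9, 8.2, 19.7.
Cumulative: 13.9, 28.4, 47.3, 53.4, 60.8, 70.3, 90.2, 98.4, 118.1.
The total first reaches 91 DD on day 8.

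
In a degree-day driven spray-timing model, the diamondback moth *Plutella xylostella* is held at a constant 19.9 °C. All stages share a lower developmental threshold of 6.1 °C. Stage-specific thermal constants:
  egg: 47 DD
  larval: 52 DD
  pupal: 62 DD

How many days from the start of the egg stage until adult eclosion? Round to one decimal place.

11.7 days

Daily accumulation at 19.9 °C = 19.9 − 6.1 = 13.8 DD/day.
Total K = 47 + 52 + 62 = 161 DD.
Total duration = 161 / 13.8 = 11.667 ≈ 11.7 days.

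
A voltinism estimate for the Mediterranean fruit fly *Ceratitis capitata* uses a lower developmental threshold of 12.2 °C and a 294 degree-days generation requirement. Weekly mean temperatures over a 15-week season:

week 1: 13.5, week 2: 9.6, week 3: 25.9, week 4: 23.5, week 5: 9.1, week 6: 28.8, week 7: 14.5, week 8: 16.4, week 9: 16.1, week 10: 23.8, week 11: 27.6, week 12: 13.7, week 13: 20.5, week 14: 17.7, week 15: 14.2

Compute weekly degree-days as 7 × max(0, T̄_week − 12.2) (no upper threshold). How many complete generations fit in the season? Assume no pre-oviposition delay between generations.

2 generations

Weekly DD (7 × max(0, T̄ − 12.2)): 9.1, 0.0, 95.9, 79.1, 0.0, 116.2, 16.1, 29.4, 27.3, 81.2, 107.8, 10.5, 58.1, 38.5, 14.0.
Season total = 683.2 DD.
Complete generations = ⌊683.2 / 294⌋ = 2.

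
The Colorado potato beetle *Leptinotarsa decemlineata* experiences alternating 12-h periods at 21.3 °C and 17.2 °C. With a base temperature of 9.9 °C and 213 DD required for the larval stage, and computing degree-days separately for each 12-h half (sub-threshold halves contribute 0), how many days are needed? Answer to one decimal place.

Day half: max(0, 21.3 − 9.9) × 0.5 = 11.4 × 0.5 = 5.70 DD.
Night half: max(0, 17.2 − 9.9) × 0.5 = 7.3 × 0.5 = 3.65 DD.
Per 24 h: 9.35 DD/day.
Duration = 213 / 9.35 = 22.781 ≈ 22.8 days.

22.8 days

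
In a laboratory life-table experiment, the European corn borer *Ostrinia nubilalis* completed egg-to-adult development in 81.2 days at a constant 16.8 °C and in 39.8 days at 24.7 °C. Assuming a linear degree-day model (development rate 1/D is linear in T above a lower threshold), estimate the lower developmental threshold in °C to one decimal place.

Equal thermal constants: D₁(T₁ − T_b) = D₂(T₂ − T_b).
81.2·(16.8 − T_b) = 39.8·(24.7 − T_b)
T_b = (81.2·16.8 − 39.8·24.7) / (81.2 − 39.8) = 381.10 / 41.4 = 9.205 °C ≈ 9.2 °C.

9.2 °C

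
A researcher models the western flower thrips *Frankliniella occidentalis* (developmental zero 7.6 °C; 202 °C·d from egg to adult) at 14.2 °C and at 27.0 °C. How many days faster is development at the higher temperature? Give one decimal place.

At 14.2 °C: 202 / (14.2 − 7.6) = 202 / 6.6 = 30.606 d.
At 27.0 °C: 202 / (27.0 − 7.6) = 202 / 19.4 = 10.412 d.
Difference = |30.606 − 10.412| = 20.194 ≈ 20.2 days.

20.2 days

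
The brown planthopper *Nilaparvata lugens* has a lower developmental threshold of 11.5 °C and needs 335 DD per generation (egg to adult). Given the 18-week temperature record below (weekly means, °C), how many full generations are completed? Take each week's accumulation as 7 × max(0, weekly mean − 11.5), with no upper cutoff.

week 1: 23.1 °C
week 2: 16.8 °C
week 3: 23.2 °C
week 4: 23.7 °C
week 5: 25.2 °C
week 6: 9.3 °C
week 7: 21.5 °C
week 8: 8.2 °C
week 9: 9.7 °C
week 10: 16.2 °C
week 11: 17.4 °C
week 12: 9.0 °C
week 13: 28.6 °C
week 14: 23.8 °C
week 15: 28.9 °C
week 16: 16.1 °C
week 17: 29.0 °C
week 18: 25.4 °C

3 generations

Weekly DD (7 × max(0, T̄ − 11.5)): 81.2, 37.1, 81.9, 85.4, 95.9, 0.0, 70.0, 0.0, 0.0, 32.9, 41.3, 0.0, 119.7, 86.1, 121.8, 32.2, 122.5, 97.3.
Season total = 1105.3 DD.
Complete generations = ⌊1105.3 / 335⌋ = 3.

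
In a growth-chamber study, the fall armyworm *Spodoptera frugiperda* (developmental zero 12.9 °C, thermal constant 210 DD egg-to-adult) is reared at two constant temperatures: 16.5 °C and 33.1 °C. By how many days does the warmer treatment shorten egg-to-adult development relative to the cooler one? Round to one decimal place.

47.9 days

At 16.5 °C: 210 / (16.5 − 12.9) = 210 / 3.6 = 58.333 d.
At 33.1 °C: 210 / (33.1 − 12.9) = 210 / 20.2 = 10.396 d.
Difference = |58.333 − 10.396| = 47.937 ≈ 47.9 days.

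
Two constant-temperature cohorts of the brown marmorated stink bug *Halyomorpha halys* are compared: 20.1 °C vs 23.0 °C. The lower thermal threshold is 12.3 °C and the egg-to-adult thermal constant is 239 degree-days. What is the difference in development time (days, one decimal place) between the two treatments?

At 20.1 °C: 239 / (20.1 − 12.3) = 239 / 7.8 = 30.641 d.
At 23.0 °C: 239 / (23.0 − 12.3) = 239 / 10.7 = 22.336 d.
Difference = |30.641 − 22.336| = 8.305 ≈ 8.3 days.

8.3 days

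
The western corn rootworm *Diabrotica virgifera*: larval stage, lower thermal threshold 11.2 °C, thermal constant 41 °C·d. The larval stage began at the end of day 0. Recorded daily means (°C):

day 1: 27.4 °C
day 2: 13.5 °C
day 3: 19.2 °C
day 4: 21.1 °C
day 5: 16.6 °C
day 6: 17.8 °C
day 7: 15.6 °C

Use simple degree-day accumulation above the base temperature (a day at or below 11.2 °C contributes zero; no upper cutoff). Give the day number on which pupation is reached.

day 5

Daily DD above 11.2 °C: 16.2, 2.3, 8.0, 9.9, 5.4, 6.6, 4.4.
Cumulative: 16.2, 18.5, 26.5, 36.4, 41.8, 48.4, 52.8.
The total first reaches 41 DD on day 5.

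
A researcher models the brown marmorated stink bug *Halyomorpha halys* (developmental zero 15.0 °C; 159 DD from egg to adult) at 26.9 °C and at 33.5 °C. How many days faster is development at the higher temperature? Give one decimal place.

At 26.9 °C: 159 / (26.9 − 15.0) = 159 / 11.9 = 13.361 d.
At 33.5 °C: 159 / (33.5 − 15.0) = 159 / 18.5 = 8.595 d.
Difference = |13.361 − 8.595| = 4.767 ≈ 4.8 days.

4.8 days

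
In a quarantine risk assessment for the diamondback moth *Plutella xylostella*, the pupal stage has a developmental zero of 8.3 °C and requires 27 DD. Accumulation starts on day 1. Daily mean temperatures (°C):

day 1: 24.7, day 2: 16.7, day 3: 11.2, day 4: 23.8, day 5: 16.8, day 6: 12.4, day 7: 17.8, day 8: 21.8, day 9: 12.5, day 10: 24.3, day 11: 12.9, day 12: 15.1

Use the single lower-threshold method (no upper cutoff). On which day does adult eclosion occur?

day 3

Daily DD above 8.3 °C: 16.4, 8.4, 2.9, 15.5, 8.5, 4.1, 9.5, 13.5, 4.2, 16.0, 4.6, 6.8.
Cumulative: 16.4, 24.8, 27.7, 43.2, 51.7, 55.8, 65.3, 78.8, 83.0, 99.0, 103.6, 110.4.
The total first reaches 27 DD on day 3.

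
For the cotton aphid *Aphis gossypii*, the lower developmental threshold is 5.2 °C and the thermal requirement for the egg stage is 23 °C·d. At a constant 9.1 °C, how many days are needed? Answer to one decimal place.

5.9 days

Daily accumulation = 9.1 − 5.2 = 3.9 DD/day.
Duration = 23 / 3.9 = 5.897 ≈ 5.9 days.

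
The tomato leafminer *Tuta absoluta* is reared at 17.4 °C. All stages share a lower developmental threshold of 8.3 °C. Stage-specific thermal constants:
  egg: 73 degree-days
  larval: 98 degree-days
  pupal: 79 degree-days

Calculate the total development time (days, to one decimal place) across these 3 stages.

27.5 days

Daily accumulation at 17.4 °C = 17.4 − 8.3 = 9.1 DD/day.
Total K = 73 + 98 + 79 = 250 DD.
Total duration = 250 / 9.1 = 27.473 ≈ 27.5 days.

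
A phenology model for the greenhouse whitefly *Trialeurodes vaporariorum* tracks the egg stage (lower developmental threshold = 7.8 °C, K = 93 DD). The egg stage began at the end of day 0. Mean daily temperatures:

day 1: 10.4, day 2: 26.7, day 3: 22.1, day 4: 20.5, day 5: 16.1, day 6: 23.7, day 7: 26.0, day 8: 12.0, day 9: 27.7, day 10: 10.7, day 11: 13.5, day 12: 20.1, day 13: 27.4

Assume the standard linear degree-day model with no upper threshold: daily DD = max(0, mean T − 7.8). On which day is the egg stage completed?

day 8

Daily DD above 7.8 °C: 2.6, 18.9, 14.3, 12.7, 8.3, 15.9, 18.2, 4.2, 19.9, 2.9, 5.7, 12.3, 19.6.
Cumulative: 2.6, 21.5, 35.8, 48.5, 56.8, 72.7, 90.9, 95.1, 115.0, 117.9, 123.6, 135.9, 155.5.
The total first reaches 93 DD on day 8.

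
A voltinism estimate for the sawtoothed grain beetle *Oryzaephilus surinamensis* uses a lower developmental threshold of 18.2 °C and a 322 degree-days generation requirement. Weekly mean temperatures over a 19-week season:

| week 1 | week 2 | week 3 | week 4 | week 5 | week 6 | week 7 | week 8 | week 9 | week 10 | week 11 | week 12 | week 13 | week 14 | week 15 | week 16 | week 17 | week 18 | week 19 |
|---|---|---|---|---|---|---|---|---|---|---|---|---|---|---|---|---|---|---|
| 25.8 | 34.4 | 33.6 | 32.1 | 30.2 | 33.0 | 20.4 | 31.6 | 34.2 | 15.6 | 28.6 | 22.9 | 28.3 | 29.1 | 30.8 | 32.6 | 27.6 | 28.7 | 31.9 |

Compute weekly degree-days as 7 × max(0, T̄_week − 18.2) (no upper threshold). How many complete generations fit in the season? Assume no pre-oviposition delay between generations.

4 generations

Weekly DD (7 × max(0, T̄ − 18.2)): 53.2, 113.4, 107.8, 97.3, 84.0, 103.6, 15.4, 93.8, 112.0, 0.0, 72.8, 32.9, 70.7, 76.3, 88.2, 100.8, 65.8, 73.5, 95.9.
Season total = 1457.4 DD.
Complete generations = ⌊1457.4 / 322⌋ = 4.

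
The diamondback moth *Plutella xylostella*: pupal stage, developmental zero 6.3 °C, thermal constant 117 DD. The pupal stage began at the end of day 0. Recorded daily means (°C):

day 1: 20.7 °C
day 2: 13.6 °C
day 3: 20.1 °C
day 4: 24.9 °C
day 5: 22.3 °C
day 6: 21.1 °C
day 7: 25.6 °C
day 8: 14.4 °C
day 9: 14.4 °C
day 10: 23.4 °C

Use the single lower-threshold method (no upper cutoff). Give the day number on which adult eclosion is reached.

day 9

Daily DD above 6.3 °C: 14.4, 7.3, 13.8, 18.6, 16.0, 14.8, 19.3, 8.1, 8.1, 17.1.
Cumulative: 14.4, 21.7, 35.5, 54.1, 70.1, 84.9, 104.2, 112.3, 120.4, 137.5.
The total first reaches 117 DD on day 9.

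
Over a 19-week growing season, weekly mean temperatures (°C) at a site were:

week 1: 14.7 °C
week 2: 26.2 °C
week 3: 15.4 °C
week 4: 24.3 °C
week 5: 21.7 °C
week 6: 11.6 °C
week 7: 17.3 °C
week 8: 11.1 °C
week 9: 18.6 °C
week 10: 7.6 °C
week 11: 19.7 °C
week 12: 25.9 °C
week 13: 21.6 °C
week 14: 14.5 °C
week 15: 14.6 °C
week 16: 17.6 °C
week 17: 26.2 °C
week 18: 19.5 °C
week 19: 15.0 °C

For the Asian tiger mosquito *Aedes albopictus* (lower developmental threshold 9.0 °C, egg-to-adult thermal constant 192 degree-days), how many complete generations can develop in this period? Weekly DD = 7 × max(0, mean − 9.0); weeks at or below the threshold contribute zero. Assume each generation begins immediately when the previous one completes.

Weekly DD (7 × max(0, T̄ − 9.0)): 39.9, 120.4, 44.8, 107.1, 88.9, 18.2, 58.1, 14.7, 67.2, 0.0, 74.9, 118.3, 88.2, 38.5, 39.2, 60.2, 120.4, 73.5, 42.0.
Season total = 1214.5 DD.
Complete generations = ⌊1214.5 / 192⌋ = 6.

6 generations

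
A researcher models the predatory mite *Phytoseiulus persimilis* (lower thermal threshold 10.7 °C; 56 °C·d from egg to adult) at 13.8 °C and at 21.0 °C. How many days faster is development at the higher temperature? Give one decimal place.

At 13.8 °C: 56 / (13.8 − 10.7) = 56 / 3.1 = 18.065 d.
At 21.0 °C: 56 / (21.0 − 10.7) = 56 / 10.3 = 5.437 d.
Difference = |18.065 − 5.437| = 12.628 ≈ 12.6 days.

12.6 days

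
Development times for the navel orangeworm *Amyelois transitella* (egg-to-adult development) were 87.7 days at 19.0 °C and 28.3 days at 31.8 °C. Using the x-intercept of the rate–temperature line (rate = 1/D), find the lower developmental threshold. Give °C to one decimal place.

12.9 °C

Linear rate model ⇒ the product D·(T − T_b) is constant across temperatures.
87.7·(19.0 − T_b) = 28.3·(31.8 − T_b)
T_b = (87.7·19.0 − 28.3·31.8) / (87.7 − 28.3) = 766.36 / 59.4 = 12.902 °C ≈ 12.9 °C.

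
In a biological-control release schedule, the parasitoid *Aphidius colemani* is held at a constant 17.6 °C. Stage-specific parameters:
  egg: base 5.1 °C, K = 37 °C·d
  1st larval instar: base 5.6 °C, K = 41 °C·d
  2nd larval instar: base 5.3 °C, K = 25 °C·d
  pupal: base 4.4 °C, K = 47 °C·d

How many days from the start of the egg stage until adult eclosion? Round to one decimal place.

egg: 37 / (17.6 − 5.1) = 37 / 12.5 = 2.960 d.
1st larval instar: 41 / (17.6 − 5.6) = 41 / 12.0 = 3.417 d.
2nd larval instar: 25 / (17.6 − 5.3) = 25 / 12.3 = 2.033 d.
pupal: 47 / (17.6 − 4.4) = 47 / 13.2 = 3.561 d.
Sum = 11.970 ≈ 12.0 days.

12.0 days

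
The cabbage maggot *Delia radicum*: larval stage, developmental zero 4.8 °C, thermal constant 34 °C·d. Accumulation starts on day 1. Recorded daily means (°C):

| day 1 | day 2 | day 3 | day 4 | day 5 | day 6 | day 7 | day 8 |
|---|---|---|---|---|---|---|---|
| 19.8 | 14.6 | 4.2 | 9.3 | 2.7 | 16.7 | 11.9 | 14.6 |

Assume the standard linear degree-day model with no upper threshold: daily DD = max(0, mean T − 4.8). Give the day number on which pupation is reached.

Daily DD above 4.8 °C: 15.0, 9.8, 0.0, 4.5, 0.0, 11.9, 7.1, 9.8.
Cumulative: 15.0, 24.8, 24.8, 29.3, 29.3, 41.2, 48.3, 58.1.
The total first reaches 34 DD on day 6.

day 6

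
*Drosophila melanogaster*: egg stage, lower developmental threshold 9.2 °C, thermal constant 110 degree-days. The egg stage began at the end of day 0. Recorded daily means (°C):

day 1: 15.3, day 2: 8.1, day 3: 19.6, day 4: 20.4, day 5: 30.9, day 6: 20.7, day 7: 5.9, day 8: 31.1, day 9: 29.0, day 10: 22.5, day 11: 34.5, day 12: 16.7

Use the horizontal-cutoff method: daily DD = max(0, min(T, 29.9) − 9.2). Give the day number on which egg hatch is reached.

Daily DD above 9.2 °C (capped at 20.7): 6.1, 0.0, 10.4, 11.2, 20.7, 11.5, 0.0, 20.7, 19.8, 13.3, 20.7, 7.5.
Cumulative: 6.1, 6.1, 16.5, 27.7, 48.4, 59.9, 59.9, 80.6, 100.4, 113.7, 134.4, 141.9.
The total first reaches 110 DD on day 10.

day 10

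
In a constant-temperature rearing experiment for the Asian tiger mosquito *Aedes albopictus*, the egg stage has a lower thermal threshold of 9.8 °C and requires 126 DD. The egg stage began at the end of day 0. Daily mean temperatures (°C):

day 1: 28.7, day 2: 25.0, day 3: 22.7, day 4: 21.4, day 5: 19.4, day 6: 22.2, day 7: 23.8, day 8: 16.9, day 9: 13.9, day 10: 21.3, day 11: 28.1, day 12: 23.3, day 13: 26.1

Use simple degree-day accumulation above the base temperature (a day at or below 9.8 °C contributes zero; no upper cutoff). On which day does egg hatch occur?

Daily DD above 9.8 °C: 18.9, 15.2, 12.9, 11.6, 9.6, 12.4, 14.0, 7.1, 4.1, 11.5, 18.3, 13.5, 16.3.
Cumulative: 18.9, 34.1, 47.0, 58.6, 68.2, 80.6, 94.6, 101.7, 105.8, 117.3, 135.6, 149.1, 165.4.
The total first reaches 126 DD on day 11.

day 11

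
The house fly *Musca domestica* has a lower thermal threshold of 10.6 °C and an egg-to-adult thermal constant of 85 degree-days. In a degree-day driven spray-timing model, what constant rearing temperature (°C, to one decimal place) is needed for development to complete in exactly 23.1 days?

14.3 °C

Required daily accumulation = 85 / 23.1 = 3.680 DD/day.
T = T_base + 3.680 = 10.6 + 3.680 = 14.280 ≈ 14.3 °C.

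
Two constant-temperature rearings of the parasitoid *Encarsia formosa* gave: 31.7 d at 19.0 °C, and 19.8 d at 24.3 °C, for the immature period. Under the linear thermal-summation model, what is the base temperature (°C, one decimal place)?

10.2 °C

Equal thermal constants: D₁(T₁ − T_b) = D₂(T₂ − T_b).
31.7·(19.0 − T_b) = 19.8·(24.3 − T_b)
T_b = (31.7·19.0 − 19.8·24.3) / (31.7 − 19.8) = 121.16 / 11.9 = 10.182 °C ≈ 10.2 °C.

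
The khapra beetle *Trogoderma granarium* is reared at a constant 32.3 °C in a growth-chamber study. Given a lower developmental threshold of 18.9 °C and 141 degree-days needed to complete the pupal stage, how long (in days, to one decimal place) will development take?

Daily accumulation = 32.3 − 18.9 = 13.4 DD/day.
Duration = 141 / 13.4 = 10.522 ≈ 10.5 days.

10.5 days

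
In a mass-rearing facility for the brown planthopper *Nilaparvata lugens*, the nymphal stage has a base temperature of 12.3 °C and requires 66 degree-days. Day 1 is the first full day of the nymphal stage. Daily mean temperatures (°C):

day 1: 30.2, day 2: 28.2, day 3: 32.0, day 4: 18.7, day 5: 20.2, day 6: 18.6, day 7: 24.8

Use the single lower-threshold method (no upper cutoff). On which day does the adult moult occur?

day 5

Daily DD above 12.3 °C: 17.9, 15.9, 19.7, 6.4, 7.9, 6.3, 12.5.
Cumulative: 17.9, 33.8, 53.5, 59.9, 67.8, 74.1, 86.6.
The total first reaches 66 DD on day 5.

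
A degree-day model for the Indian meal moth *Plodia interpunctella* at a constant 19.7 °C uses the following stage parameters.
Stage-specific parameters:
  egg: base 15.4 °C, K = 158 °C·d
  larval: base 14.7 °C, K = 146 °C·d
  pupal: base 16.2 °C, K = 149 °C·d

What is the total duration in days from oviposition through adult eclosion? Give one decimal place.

108.5 days

egg: 158 / (19.7 − 15.4) = 158 / 4.3 = 36.744 d.
larval: 146 / (19.7 − 14.7) = 146 / 5.0 = 29.200 d.
pupal: 149 / (19.7 − 16.2) = 149 / 3.5 = 42.571 d.
Sum = 108.516 ≈ 108.5 days.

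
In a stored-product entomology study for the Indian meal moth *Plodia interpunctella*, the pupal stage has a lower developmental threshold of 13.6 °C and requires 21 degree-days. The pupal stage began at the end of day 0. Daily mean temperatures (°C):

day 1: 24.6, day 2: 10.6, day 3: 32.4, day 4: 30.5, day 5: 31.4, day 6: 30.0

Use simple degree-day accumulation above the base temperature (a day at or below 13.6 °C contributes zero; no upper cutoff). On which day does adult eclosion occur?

Daily DD above 13.6 °C: 11.0, 0.0, 18.8, 16.9, 17.8, 16.4.
Cumulative: 11.0, 11.0, 29.8, 46.7, 64.5, 80.9.
The total first reaches 21 DD on day 3.

day 3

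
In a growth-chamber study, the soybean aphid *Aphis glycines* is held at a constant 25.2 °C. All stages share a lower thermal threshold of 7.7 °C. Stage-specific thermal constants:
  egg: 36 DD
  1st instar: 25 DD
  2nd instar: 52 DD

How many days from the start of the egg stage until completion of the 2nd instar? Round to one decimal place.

6.5 days

Daily accumulation at 25.2 °C = 25.2 − 7.7 = 17.5 DD/day.
Total K = 36 + 25 + 52 = 113 DD.
Total duration = 113 / 17.5 = 6.457 ≈ 6.5 days.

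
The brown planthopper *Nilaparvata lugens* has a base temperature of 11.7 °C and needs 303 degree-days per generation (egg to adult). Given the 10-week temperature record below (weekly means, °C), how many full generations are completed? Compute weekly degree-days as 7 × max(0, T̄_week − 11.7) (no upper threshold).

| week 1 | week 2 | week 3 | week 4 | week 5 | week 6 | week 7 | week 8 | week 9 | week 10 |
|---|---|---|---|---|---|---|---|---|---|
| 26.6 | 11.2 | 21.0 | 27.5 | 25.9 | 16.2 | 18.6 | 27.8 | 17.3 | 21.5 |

2 generations

Weekly DD (7 × max(0, T̄ − 11.7)): 104.3, 0.0, 65.1, 110.6, 99.4, 31.5, 48.3, 112.7, 39.2, 68.6.
Season total = 679.7 DD.
Complete generations = ⌊679.7 / 303⌋ = 2.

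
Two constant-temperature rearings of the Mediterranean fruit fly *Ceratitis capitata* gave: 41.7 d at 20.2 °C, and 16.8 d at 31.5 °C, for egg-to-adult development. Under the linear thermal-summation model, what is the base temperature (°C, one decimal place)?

Linear rate model ⇒ the product D·(T − T_b) is constant across temperatures.
41.7·(20.2 − T_b) = 16.8·(31.5 − T_b)
T_b = (41.7·20.2 − 16.8·31.5) / (41.7 − 16.8) = 313.14 / 24.9 = 12.576 °C ≈ 12.6 °C.

12.6 °C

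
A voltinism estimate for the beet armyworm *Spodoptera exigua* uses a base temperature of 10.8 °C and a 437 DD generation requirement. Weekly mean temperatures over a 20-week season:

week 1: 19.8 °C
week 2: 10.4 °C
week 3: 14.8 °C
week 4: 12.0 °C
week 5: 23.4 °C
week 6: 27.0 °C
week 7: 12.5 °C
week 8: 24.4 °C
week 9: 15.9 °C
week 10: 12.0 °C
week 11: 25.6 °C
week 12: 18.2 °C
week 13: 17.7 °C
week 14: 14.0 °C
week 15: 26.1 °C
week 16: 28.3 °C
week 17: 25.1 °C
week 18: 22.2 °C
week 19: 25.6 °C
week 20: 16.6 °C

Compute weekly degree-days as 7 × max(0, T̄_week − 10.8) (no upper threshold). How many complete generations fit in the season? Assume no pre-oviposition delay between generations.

Weekly DD (7 × max(0, T̄ − 10.8)): 63.0, 0.0, 28.0, 8.4, 88.2, 113.4, 11.9, 95.2, 35.7, 8.4, 103.6, 51.8, 48.3, 22.4, 107.1, 122.5, 100.1, 79.8, 103.6, 40.6.
Season total = 1232.0 DD.
Complete generations = ⌊1232.0 / 437⌋ = 2.

2 generations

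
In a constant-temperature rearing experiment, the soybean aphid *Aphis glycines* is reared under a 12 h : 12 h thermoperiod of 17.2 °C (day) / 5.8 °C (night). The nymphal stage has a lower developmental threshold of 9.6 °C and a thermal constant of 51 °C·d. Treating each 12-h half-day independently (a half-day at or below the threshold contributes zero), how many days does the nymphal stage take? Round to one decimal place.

13.4 days

Day half: max(0, 17.2 − 9.6) × 0.5 = 7.6 × 0.5 = 3.80 DD.
Night half: max(0, 5.8 − 9.6) × 0.5 = 0.0 × 0.5 = 0.00 DD.
Per 24 h: 3.80 DD/day.
Duration = 51 / 3.80 = 13.421 ≈ 13.4 days.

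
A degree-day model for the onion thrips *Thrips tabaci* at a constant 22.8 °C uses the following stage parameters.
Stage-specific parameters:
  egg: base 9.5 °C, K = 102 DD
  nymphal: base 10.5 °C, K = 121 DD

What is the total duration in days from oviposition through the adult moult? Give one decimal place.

17.5 days

egg: 102 / (22.8 − 9.5) = 102 / 13.3 = 7.669 d.
nymphal: 121 / (22.8 − 10.5) = 121 / 12.3 = 9.837 d.
Sum = 17.507 ≈ 17.5 days.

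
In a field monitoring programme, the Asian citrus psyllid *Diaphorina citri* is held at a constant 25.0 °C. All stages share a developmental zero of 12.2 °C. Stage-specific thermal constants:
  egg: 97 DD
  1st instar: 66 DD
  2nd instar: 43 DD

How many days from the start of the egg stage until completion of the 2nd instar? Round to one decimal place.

16.1 days

Daily accumulation at 25.0 °C = 25.0 − 12.2 = 12.8 DD/day.
Total K = 97 + 66 + 43 = 206 DD.
Total duration = 206 / 12.8 = 16.094 ≈ 16.1 days.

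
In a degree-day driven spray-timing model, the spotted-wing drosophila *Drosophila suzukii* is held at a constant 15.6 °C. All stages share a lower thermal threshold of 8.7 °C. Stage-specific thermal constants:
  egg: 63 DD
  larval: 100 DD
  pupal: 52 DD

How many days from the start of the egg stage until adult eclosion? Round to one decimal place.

Daily accumulation at 15.6 °C = 15.6 − 8.7 = 6.9 DD/day.
Total K = 63 + 100 + 52 = 215 DD.
Total duration = 215 / 6.9 = 31.159 ≈ 31.2 days.

31.2 days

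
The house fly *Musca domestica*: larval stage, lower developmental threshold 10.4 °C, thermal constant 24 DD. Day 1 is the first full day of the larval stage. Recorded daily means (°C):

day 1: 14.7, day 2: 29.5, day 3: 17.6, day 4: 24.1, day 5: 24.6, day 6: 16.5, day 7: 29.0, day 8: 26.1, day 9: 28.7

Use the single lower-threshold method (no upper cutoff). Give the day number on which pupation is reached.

Daily DD above 10.4 °C: 4.3, 19.1, 7.2, 13.7, 14.2, 6.1, 18.6, 15.7, 18.3.
Cumulative: 4.3, 23.4, 30.6, 44.3, 58.5, 64.6, 83.2, 98.9, 117.2.
The total first reaches 24 DD on day 3.

day 3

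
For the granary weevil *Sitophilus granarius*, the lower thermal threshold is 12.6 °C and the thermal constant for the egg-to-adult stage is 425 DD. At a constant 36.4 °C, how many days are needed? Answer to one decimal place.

17.9 days

Daily accumulation = 36.4 − 12.6 = 23.8 DD/day.
Duration = 425 / 23.8 = 17.857 ≈ 17.9 days.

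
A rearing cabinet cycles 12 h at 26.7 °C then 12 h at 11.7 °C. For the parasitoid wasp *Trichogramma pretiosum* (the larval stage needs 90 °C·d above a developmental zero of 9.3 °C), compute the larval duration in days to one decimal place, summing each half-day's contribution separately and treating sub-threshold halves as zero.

Day half: max(0, 26.7 − 9.3) × 0.5 = 17.4 × 0.5 = 8.70 DD.
Night half: max(0, 11.7 − 9.3) × 0.5 = 2.4 × 0.5 = 1.20 DD.
Per 24 h: 9.90 DD/day.
Duration = 90 / 9.90 = 9.091 ≈ 9.1 days.

9.1 days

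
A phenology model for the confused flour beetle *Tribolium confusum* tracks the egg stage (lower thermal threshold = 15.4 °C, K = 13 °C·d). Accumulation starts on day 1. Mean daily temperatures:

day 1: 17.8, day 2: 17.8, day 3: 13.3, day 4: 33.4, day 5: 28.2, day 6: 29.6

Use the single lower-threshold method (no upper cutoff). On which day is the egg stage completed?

Daily DD above 15.4 °C: 2.4, 2.4, 0.0, 18.0, 12.8, 14.2.
Cumulative: 2.4, 4.8, 4.8, 22.8, 35.6, 49.8.
The total first reaches 13 DD on day 4.

day 4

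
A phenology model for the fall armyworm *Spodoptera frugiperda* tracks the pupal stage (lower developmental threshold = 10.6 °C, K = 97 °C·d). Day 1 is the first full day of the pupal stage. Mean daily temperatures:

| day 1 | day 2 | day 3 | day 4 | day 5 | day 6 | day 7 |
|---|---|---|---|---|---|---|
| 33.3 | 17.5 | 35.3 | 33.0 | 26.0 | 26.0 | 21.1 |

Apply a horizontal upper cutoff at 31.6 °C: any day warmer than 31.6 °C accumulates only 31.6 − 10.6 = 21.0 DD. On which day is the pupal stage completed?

day 6

Daily DD above 10.6 °C (capped at 21.0): 21.0, 6.9, 21.0, 21.0, 15.4, 15.4, 10.5.
Cumulative: 21.0, 27.9, 48.9, 69.9, 85.3, 100.7, 111.2.
The total first reaches 97 DD on day 6.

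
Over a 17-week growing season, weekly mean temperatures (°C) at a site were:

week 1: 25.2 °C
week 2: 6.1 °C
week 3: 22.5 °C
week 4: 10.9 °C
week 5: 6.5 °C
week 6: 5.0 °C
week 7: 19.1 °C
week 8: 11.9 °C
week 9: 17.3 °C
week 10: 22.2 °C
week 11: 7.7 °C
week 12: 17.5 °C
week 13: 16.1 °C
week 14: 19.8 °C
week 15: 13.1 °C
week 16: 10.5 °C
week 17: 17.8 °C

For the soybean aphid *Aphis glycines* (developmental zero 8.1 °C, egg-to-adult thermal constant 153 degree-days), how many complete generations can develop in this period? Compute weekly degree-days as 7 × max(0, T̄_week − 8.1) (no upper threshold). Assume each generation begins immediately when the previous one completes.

5 generations

Weekly DD (7 × max(0, T̄ − 8.1)): 119.7, 0.0, 100.8, 19.6, 0.0, 0.0, 77.0, 26.6, 64.4, 98.7, 0.0, 65.8, 56.0, 81.9, 35.0, 16.8, 67.9.
Season total = 830.2 DD.
Complete generations = ⌊830.2 / 153⌋ = 5.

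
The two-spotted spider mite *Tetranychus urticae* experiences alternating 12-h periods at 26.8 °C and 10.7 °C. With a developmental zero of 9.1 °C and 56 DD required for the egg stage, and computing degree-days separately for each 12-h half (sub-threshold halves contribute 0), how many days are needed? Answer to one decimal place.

5.8 days

Day half: max(0, 26.8 − 9.1) × 0.5 = 17.7 × 0.5 = 8.85 DD.
Night half: max(0, 10.7 − 9.1) × 0.5 = 1.6 × 0.5 = 0.80 DD.
Per 24 h: 9.65 DD/day.
Duration = 56 / 9.65 = 5.803 ≈ 5.8 days.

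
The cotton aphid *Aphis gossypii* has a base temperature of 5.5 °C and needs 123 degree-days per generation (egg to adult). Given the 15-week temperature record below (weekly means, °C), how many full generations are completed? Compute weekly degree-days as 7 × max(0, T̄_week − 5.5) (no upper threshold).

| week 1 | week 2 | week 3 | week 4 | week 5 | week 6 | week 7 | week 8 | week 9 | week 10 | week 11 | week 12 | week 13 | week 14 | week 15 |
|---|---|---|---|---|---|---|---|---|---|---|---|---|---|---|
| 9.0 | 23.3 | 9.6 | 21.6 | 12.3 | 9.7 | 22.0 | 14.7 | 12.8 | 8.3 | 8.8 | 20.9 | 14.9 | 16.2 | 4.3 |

7 generations

Weekly DD (7 × max(0, T̄ − 5.5)): 24.5, 124.6, 28.7, 112.7, 47.6, 29.4, 115.5, 64.4, 51.1, 19.6, 23.1, 107.8, 65.8, 74.9, 0.0.
Season total = 889.7 DD.
Complete generations = ⌊889.7 / 123⌋ = 7.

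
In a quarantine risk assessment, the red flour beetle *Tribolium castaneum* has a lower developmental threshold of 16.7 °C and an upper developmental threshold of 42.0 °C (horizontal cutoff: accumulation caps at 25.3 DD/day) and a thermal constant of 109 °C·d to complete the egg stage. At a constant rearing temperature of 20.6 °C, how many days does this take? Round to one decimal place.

27.9 days

Daily accumulation = 20.6 − 16.7 = 3.9 DD/day.
Duration = 109 / 3.9 = 27.949 ≈ 27.9 days.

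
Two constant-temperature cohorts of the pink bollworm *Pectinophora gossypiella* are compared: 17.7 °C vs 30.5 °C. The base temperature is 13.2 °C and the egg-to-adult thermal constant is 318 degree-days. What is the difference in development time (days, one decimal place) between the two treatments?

52.3 days

At 17.7 °C: 318 / (17.7 − 13.2) = 318 / 4.5 = 70.667 d.
At 30.5 °C: 318 / (30.5 − 13.2) = 318 / 17.3 = 18.382 d.
Difference = |70.667 − 18.382| = 52.285 ≈ 52.3 days.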